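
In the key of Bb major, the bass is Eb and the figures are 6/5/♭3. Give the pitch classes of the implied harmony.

Eb, Gb, Bb, C

A third above Eb in this key is G, lowered to Gb by the flat.
A fifth above Eb in this key is Bb.
A sixth above Eb in this key is C.
Together with the bass Eb, this spells C half-diminished seventh in first inversion.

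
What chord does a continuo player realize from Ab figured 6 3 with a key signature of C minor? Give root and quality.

The figures 6 3 indicate a triad in first inversion.
In first inversion the root lies a sixth above the bass: a sixth above Ab in C minor is F.
The chord tones are Ab, C, F, giving F minor.

F minor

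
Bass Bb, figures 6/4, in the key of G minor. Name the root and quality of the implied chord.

Eb major

The figures 6/4 indicate a triad in second inversion.
In second inversion the root lies a fourth above the bass: a fourth above Bb in G minor is Eb.
The chord tones are Bb, Eb, G, giving Eb major.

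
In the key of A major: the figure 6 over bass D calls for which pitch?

B

Counting 5 letter steps above D lands on B; in A major, that letter is B.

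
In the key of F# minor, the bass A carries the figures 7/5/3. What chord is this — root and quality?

The figures 7/5/3 indicate a seventh chord in root position.
In root position the bass is the root, so the root is A.
The chord tones are A, C#, E, G#, giving A major seventh.

A major seventh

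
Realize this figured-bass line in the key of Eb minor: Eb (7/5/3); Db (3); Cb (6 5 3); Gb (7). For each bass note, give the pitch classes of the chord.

Eb (7/5/3): Eb, Gb, Bb, Db.
Db (5/3): Db, F, Ab.
Cb (6/5/3): Cb, Eb, Gb, Ab.
Gb (7/5/3): Gb, Bb, Db, F.

Eb, Gb, Bb, Db | Db, F, Ab | Cb, Eb, Gb, Ab | Gb, Bb, Db, F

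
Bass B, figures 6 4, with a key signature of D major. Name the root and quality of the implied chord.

The figures 6 4 indicate a triad in second inversion.
In second inversion the root lies a fourth above the bass: a fourth above B in D major is E.
The chord tones are B, E, G, giving E minor.

E minor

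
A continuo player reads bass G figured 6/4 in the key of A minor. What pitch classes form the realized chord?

A fourth above G in this key is C.
A sixth above G in this key is E.
Together with the bass G, this spells C major in second inversion.

G, C, E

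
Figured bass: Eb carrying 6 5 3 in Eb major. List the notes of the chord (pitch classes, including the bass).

Eb, G, Bb, C

A third above Eb in this key is G.
A fifth above Eb in this key is Bb.
A sixth above Eb in this key is C.
Together with the bass Eb, this spells C minor seventh in first inversion.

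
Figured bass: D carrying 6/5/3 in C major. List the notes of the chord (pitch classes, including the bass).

A third above D in this key is F.
A fifth above D in this key is A.
A sixth above D in this key is B.
Together with the bass D, this spells B half-diminished seventh in first inversion.

D, F, A, B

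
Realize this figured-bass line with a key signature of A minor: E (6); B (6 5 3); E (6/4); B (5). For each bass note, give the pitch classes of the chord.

E, G, C | B, D, F, G | E, A, C | B, D, F

E (6/3): E, G, C.
B (6/5/3): B, D, F, G.
E (6/4): E, A, C.
B (5/3): B, D, F.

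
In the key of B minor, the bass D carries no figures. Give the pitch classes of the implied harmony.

An unfigured bass implies 5/3.
A third above D in this key is F#.
A fifth above D in this key is A.
Together with the bass D, this spells D major in root position.

D, F#, A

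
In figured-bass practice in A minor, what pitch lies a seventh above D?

C

Counting 6 letter steps above D lands on C; in A minor, that letter is C.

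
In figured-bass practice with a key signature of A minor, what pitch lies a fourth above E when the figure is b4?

Counting 3 letter steps above E lands on A; in A minor, that letter is A.
The b4 figure lowers it a semitone, giving Ab.

Ab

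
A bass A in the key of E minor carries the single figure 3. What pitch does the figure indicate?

Counting 2 letter steps above A lands on C; in E minor, that letter is C.

C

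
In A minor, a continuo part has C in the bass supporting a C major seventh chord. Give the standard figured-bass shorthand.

C is the root of C major seventh, so the chord is in root position.
A seventh chord in root position is figured 7/5/3, conventionally abbreviated 7.

7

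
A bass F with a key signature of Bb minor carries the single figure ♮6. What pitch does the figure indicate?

Counting 5 letter steps above F lands on D; in Bb minor, that letter is Db.
The ♮6 figure makes it natural, giving D.

D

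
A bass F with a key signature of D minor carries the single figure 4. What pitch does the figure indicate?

Bb

Counting 3 letter steps above F lands on B; in D minor, that letter is Bb.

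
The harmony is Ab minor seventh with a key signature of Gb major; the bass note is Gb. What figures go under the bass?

4/2

Gb is the seventh of Ab minor seventh, so the chord is in third inversion.
A seventh chord in third inversion is figured 6/4/2, conventionally abbreviated 4/2.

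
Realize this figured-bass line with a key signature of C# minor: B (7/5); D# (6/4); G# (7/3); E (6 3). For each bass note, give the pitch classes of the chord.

B (7/5/3): B, D#, F#, A.
D# (6/4): D#, G#, B.
G# (7/5/3): G#, B, D#, F#.
E (6/3): E, G#, C#.

B, D#, F#, A | D#, G#, B | G#, B, D#, F# | E, G#, C#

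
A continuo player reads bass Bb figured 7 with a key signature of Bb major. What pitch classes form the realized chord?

The written figures 7 are shorthand for 7/5/3: the 5/3 are implied.
A third above Bb in this key is D.
A fifth above Bb in this key is F.
A seventh above Bb in this key is A.
Together with the bass Bb, this spells Bb major seventh in root position.

Bb, D, F, A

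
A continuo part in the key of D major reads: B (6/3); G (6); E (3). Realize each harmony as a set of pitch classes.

B, D, G | G, B, E | E, G, B

B (6/3): B, D, G.
G (6/3): G, B, E.
E (5/3): E, G, B.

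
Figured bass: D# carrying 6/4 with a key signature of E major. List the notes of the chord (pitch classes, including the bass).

A fourth above D# in this key is G#.
A sixth above D# in this key is B.
Together with the bass D#, this spells G# minor in second inversion.

D#, G#, B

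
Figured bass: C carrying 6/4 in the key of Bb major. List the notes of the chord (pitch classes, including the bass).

A fourth above C in this key is F.
A sixth above C in this key is A.
Together with the bass C, this spells F major in second inversion.

C, F, A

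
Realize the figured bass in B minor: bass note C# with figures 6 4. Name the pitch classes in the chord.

A fourth above C# in this key is F#.
A sixth above C# in this key is A.
Together with the bass C#, this spells F# minor in second inversion.

C#, F#, A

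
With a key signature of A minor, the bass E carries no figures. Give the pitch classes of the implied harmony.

E, G, B

An unfigured bass implies 5/3.
A third above E in this key is G.
A fifth above E in this key is B.
Together with the bass E, this spells E minor in root position.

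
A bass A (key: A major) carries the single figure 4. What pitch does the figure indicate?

D

Counting 3 letter steps above A lands on D; in A major, that letter is D.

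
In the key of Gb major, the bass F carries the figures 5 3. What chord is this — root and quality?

F diminished

The figures 5 3 indicate a triad in root position.
In root position the bass is the root, so the root is F.
The chord tones are F, Ab, Cb, giving F diminished.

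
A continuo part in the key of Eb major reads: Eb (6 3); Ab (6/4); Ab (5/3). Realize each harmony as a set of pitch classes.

Eb (6/3): Eb, G, C.
Ab (6/4): Ab, D, F.
Ab (5/3): Ab, C, Eb.

Eb, G, C | Ab, D, F | Ab, C, Eb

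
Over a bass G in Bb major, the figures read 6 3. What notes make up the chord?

G, Bb, Eb

A third above G in this key is Bb.
A sixth above G in this key is Eb.
Together with the bass G, this spells Eb major in first inversion.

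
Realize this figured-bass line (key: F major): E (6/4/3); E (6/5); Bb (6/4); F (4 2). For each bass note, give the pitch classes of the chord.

E, G, A, C | E, G, Bb, C | Bb, E, G | F, G, Bb, D

E (6/4/3): E, G, A, C.
E (6/5/3): E, G, Bb, C.
Bb (6/4): Bb, E, G.
F (6/4/2): F, G, Bb, D.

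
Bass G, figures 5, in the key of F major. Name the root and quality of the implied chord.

G minor

The figures 5 indicate a triad in root position.
In root position the bass is the root, so the root is G.
The chord tones are G, Bb, D, giving G minor.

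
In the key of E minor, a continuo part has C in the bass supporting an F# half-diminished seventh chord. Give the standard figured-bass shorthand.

C is the fifth of F# half-diminished seventh, so the chord is in second inversion.
A seventh chord in second inversion is figured 6/4/3, conventionally abbreviated 4/3.

4/3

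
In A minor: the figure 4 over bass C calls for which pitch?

F

Counting 3 letter steps above C lands on F; in A minor, that letter is F.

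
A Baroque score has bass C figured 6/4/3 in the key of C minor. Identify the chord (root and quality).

The figures 6/4/3 indicate a seventh chord in second inversion.
In second inversion the root lies a fourth above the bass: a fourth above C in C minor is F.
The chord tones are C, Eb, F, Ab, giving F minor seventh.

F minor seventh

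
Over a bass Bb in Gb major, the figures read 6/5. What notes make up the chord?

Bb, Db, F, Gb

The written figures 6/5 are shorthand for 6/5/3: the 3 is implied.
A third above Bb in this key is Db.
A fifth above Bb in this key is F.
A sixth above Bb in this key is Gb.
Together with the bass Bb, this spells Gb major seventh in first inversion.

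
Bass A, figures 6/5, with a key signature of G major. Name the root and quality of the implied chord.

The figures 6/5 indicate a seventh chord in first inversion.
In first inversion the root lies a sixth above the bass: a sixth above A in G major is F#.
The chord tones are A, C, E, F#, giving F# half-diminished seventh.

F# half-diminished seventh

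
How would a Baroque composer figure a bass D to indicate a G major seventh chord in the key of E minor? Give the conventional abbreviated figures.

4/3

D is the fifth of G major seventh, so the chord is in second inversion.
A seventh chord in second inversion is figured 6/4/3, conventionally abbreviated 4/3.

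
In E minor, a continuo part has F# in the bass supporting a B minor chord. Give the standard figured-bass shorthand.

F# is the fifth of B minor, so the chord is in second inversion.
A triad in second inversion is figured 6/4, conventionally abbreviated 6/4.

6/4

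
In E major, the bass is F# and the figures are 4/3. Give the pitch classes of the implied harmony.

F#, A, B, D#

The written figures 4/3 are shorthand for 6/4/3: the 6 is implied.
A third above F# in this key is A.
A fourth above F# in this key is B.
A sixth above F# in this key is D#.
Together with the bass F#, this spells B dominant seventh in second inversion.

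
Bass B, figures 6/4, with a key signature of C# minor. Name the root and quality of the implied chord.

E major

The figures 6/4 indicate a triad in second inversion.
In second inversion the root lies a fourth above the bass: a fourth above B in C# minor is E.
The chord tones are B, E, G#, giving E major.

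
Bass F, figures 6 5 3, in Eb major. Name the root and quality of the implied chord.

The figures 6 5 3 indicate a seventh chord in first inversion.
In first inversion the root lies a sixth above the bass: a sixth above F in Eb major is D.
The chord tones are F, Ab, C, D, giving D half-diminished seventh.

D half-diminished seventh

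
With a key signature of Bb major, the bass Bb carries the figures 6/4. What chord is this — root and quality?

Eb major

The figures 6/4 indicate a triad in second inversion.
In second inversion the root lies a fourth above the bass: a fourth above Bb in Bb major is Eb.
The chord tones are Bb, Eb, G, giving Eb major.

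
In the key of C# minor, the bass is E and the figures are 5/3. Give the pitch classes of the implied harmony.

E, G#, B

A third above E in this key is G#.
A fifth above E in this key is B.
Together with the bass E, this spells E major in root position.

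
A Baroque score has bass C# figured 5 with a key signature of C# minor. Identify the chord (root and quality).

The figures 5 indicate a triad in root position.
In root position the bass is the root, so the root is C#.
The chord tones are C#, E, G#, giving C# minor.

C# minor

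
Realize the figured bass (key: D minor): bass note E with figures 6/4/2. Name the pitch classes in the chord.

A second above E in this key is F.
A fourth above E in this key is A.
A sixth above E in this key is C.
Together with the bass E, this spells F major seventh in third inversion.

E, F, A, C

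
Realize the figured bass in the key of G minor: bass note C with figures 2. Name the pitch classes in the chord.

The written figures 2 are shorthand for 6/4/2: the 6/4 are implied.
A second above C in this key is D.
A fourth above C in this key is F.
A sixth above C in this key is A.
Together with the bass C, this spells D minor seventh in third inversion.

C, D, F, A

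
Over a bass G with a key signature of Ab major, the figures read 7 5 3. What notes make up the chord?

G, Bb, Db, F

A third above G in this key is Bb.
A fifth above G in this key is Db.
A seventh above G in this key is F.
Together with the bass G, this spells G half-diminished seventh in root position.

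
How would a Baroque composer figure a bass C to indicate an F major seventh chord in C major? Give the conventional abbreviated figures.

4/3

C is the fifth of F major seventh, so the chord is in second inversion.
A seventh chord in second inversion is figured 6/4/3, conventionally abbreviated 4/3.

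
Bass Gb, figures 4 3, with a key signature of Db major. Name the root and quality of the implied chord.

C half-diminished seventh

The figures 4 3 indicate a seventh chord in second inversion.
In second inversion the root lies a fourth above the bass: a fourth above Gb in Db major is C.
The chord tones are Gb, Bb, C, Eb, giving C half-diminished seventh.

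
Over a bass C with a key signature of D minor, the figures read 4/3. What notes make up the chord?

The written figures 4/3 are shorthand for 6/4/3: the 6 is implied.
A third above C in this key is E.
A fourth above C in this key is F.
A sixth above C in this key is A.
Together with the bass C, this spells F major seventh in second inversion.

C, E, F, A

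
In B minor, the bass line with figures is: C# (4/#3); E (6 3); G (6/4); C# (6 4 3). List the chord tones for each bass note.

C#, E#, F#, A | E, G, C# | G, C#, E | C#, E, F#, A

C# (6/4/#3): C#, E#, F#, A.
E (6/3): E, G, C#.
G (6/4): G, C#, E.
C# (6/4/3): C#, E, F#, A.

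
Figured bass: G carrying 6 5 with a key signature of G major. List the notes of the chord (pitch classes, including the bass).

G, B, D, E

The written figures 6 5 are shorthand for 6/5/3: the 3 is implied.
A third above G in this key is B.
A fifth above G in this key is D.
A sixth above G in this key is E.
Together with the bass G, this spells E minor seventh in first inversion.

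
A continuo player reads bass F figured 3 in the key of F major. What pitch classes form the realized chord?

F, A, C

The written figures 3 are shorthand for 5/3: the 5 is implied.
A third above F in this key is A.
A fifth above F in this key is C.
Together with the bass F, this spells F major in root position.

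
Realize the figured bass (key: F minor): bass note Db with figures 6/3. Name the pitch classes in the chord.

Db, F, Bb

A third above Db in this key is F.
A sixth above Db in this key is Bb.
Together with the bass Db, this spells Bb minor in first inversion.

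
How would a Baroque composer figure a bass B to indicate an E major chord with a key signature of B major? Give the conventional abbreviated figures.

6/4

B is the fifth of E major, so the chord is in second inversion.
A triad in second inversion is figured 6/4, conventionally abbreviated 6/4.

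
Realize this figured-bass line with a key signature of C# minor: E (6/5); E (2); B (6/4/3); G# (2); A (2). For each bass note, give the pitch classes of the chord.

E, G#, B, C# | E, F#, A, C# | B, D#, E, G# | G#, A, C#, E | A, B, D#, F#

E (6/5/3): E, G#, B, C#.
E (6/4/2): E, F#, A, C#.
B (6/4/3): B, D#, E, G#.
G# (6/4/2): G#, A, C#, E.
A (6/4/2): A, B, D#, F#.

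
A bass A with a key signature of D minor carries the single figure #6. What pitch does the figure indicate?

F#

Counting 5 letter steps above A lands on F; in D minor, that letter is F.
The #6 figure raises it a semitone, giving F#.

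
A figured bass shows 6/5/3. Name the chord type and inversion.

Intervals of 6/5/3 above the bass form a seventh chord; the bass is the third, so this is first inversion.

seventh chord, first inversion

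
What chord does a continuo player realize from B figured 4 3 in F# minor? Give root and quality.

The figures 4 3 indicate a seventh chord in second inversion.
In second inversion the root lies a fourth above the bass: a fourth above B in F# minor is E.
The chord tones are B, D, E, G#, giving E dominant seventh.

E dominant seventh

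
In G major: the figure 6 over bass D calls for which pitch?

B

Counting 5 letter steps above D lands on B; in G major, that letter is B.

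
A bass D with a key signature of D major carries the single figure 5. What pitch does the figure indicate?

Counting 4 letter steps above D lands on A; in D major, that letter is A.

A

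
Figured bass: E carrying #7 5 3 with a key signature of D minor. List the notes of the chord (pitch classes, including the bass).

E, G, Bb, D#

A third above E in this key is G.
A fifth above E in this key is Bb.
A seventh above E in this key is D, raised to D# by the sharp.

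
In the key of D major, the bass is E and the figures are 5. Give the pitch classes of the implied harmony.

The written figures 5 are shorthand for 5/3: the 3 is implied.
A third above E in this key is G.
A fifth above E in this key is B.
Together with the bass E, this spells E minor in root position.

E, G, B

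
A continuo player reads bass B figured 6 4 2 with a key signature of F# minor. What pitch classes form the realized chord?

A second above B in this key is C#.
A fourth above B in this key is E.
A sixth above B in this key is G#.
Together with the bass B, this spells C# minor seventh in third inversion.

B, C#, E, G#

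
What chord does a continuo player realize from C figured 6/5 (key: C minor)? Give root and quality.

The figures 6/5 indicate a seventh chord in first inversion.
In first inversion the root lies a sixth above the bass: a sixth above C in C minor is Ab.
The chord tones are C, Eb, G, Ab, giving Ab major seventh.

Ab major seventh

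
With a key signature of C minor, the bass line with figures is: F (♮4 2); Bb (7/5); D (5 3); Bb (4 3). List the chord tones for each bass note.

F (6/♮4/2): F, G, B, D.
Bb (7/5/3): Bb, D, F, Ab.
D (5/3): D, F, Ab.
Bb (6/4/3): Bb, D, Eb, G.

F, G, B, D | Bb, D, F, Ab | D, F, Ab | Bb, D, Eb, G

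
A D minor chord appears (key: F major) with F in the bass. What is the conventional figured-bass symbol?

6

F is the third of D minor, so the chord is in first inversion.
A triad in first inversion is figured 6/3, conventionally abbreviated 6.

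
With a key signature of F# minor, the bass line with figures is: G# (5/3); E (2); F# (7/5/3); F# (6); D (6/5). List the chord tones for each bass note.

G#, B, D | E, F#, A, C# | F#, A, C#, E | F#, A, D | D, F#, A, B

G# (5/3): G#, B, D.
E (6/4/2): E, F#, A, C#.
F# (7/5/3): F#, A, C#, E.
F# (6/3): F#, A, D.
D (6/5/3): D, F#, A, B.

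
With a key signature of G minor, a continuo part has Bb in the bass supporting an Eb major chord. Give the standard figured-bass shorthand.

Bb is the fifth of Eb major, so the chord is in second inversion.
A triad in second inversion is figured 6/4, conventionally abbreviated 6/4.

6/4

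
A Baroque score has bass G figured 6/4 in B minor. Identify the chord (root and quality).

C# diminished

The figures 6/4 indicate a triad in second inversion.
In second inversion the root lies a fourth above the bass: a fourth above G in B minor is C#.
The chord tones are G, C#, E, giving C# diminished.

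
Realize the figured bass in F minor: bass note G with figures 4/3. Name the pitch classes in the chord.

G, Bb, C, Eb

The written figures 4/3 are shorthand for 6/4/3: the 6 is implied.
A third above G in this key is Bb.
A fourth above G in this key is C.
A sixth above G in this key is Eb.
Together with the bass G, this spells C minor seventh in second inversion.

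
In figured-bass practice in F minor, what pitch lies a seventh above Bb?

Ab

Counting 6 letter steps above Bb lands on A; in F minor, that letter is Ab.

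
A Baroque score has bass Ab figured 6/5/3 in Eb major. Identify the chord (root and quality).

F minor seventh

The figures 6/5/3 indicate a seventh chord in first inversion.
In first inversion the root lies a sixth above the bass: a sixth above Ab in Eb major is F.
The chord tones are Ab, C, Eb, F, giving F minor seventh.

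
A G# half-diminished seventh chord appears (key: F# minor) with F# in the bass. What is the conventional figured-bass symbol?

4/2

F# is the seventh of G# half-diminished seventh, so the chord is in third inversion.
A seventh chord in third inversion is figured 6/4/2, conventionally abbreviated 4/2.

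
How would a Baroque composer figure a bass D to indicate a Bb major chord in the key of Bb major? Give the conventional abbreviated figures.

D is the third of Bb major, so the chord is in first inversion.
A triad in first inversion is figured 6/3, conventionally abbreviated 6.

6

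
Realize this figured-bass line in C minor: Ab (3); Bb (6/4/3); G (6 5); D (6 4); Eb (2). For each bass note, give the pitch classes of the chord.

Ab (5/3): Ab, C, Eb.
Bb (6/4/3): Bb, D, Eb, G.
G (6/5/3): G, Bb, D, Eb.
D (6/4): D, G, Bb.
Eb (6/4/2): Eb, F, Ab, C.

Ab, C, Eb | Bb, D, Eb, G | G, Bb, D, Eb | D, G, Bb | Eb, F, Ab, C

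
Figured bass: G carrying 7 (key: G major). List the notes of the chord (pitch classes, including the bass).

G, B, D, F#

The written figures 7 are shorthand for 7/5/3: the 5/3 are implied.
A third above G in this key is B.
A fifth above G in this key is D.
A seventh above G in this key is F#.
Together with the bass G, this spells G major seventh in root position.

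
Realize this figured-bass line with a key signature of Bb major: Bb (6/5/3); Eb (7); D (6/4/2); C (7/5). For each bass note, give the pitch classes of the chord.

Bb (6/5/3): Bb, D, F, G.
Eb (7/5/3): Eb, G, Bb, D.
D (6/4/2): D, Eb, G, Bb.
C (7/5/3): C, Eb, G, Bb.

Bb, D, F, G | Eb, G, Bb, D | D, Eb, G, Bb | C, Eb, G, Bb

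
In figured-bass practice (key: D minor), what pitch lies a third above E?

Counting 2 letter steps above E lands on G; in D minor, that letter is G.

G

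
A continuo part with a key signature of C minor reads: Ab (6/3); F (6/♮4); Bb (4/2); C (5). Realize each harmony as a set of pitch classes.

Ab, C, F | F, B, D | Bb, C, Eb, G | C, Eb, G

Ab (6/3): Ab, C, F.
F (6/♮4): F, B, D.
Bb (6/4/2): Bb, C, Eb, G.
C (5/3): C, Eb, G.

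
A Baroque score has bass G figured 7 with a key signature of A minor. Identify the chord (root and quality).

The figures 7 indicate a seventh chord in root position.
In root position the bass is the root, so the root is G.
The chord tones are G, B, D, F, giving G dominant seventh.

G dominant seventh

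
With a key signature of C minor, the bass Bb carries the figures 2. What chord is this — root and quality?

C minor seventh

The figures 2 indicate a seventh chord in third inversion.
In third inversion the root lies a second above the bass: a second above Bb in C minor is C.
The chord tones are Bb, C, Eb, G, giving C minor seventh.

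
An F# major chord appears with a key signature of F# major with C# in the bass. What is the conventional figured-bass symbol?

6/4

C# is the fifth of F# major, so the chord is in second inversion.
A triad in second inversion is figured 6/4, conventionally abbreviated 6/4.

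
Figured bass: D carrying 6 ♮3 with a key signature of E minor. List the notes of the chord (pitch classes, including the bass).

A third above D in this key is F#, made natural (F) by the ♮ figure.
A sixth above D in this key is B.
Together with the bass D, this spells B diminished in first inversion.

D, F, B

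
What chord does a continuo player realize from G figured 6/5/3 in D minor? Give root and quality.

E half-diminished seventh

The figures 6/5/3 indicate a seventh chord in first inversion.
In first inversion the root lies a sixth above the bass: a sixth above G in D minor is E.
The chord tones are G, Bb, D, E, giving E half-diminished seventh.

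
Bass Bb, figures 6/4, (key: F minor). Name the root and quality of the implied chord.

The figures 6/4 indicate a triad in second inversion.
In second inversion the root lies a fourth above the bass: a fourth above Bb in F minor is Eb.
The chord tones are Bb, Eb, G, giving Eb major.

Eb major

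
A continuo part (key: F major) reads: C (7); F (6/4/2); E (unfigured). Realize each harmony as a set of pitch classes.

C, E, G, Bb | F, G, Bb, D | E, G, Bb

C (7/5/3): C, E, G, Bb.
F (6/4/2): F, G, Bb, D.
E (5/3): E, G, Bb.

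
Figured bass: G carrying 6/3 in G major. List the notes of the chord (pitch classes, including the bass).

A third above G in this key is B.
A sixth above G in this key is E.
Together with the bass G, this spells E minor in first inversion.

G, B, E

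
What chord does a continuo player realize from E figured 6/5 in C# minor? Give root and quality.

The figures 6/5 indicate a seventh chord in first inversion.
In first inversion the root lies a sixth above the bass: a sixth above E in C# minor is C#.
The chord tones are E, G#, B, C#, giving C# minor seventh.

C# minor seventh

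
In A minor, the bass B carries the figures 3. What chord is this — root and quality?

The figures 3 indicate a triad in root position.
In root position the bass is the root, so the root is B.
The chord tones are B, D, F, giving B diminished.

B diminished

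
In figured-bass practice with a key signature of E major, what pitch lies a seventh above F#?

E

Counting 6 letter steps above F# lands on E; in E major, that letter is E.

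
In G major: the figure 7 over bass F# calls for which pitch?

Counting 6 letter steps above F# lands on E; in G major, that letter is E.

E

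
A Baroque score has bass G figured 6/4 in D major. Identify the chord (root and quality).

C# diminished

The figures 6/4 indicate a triad in second inversion.
In second inversion the root lies a fourth above the bass: a fourth above G in D major is C#.
The chord tones are G, C#, E, giving C# diminished.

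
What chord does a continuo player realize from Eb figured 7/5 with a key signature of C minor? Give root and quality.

The figures 7/5 indicate a seventh chord in root position.
In root position the bass is the root, so the root is Eb.
The chord tones are Eb, G, Bb, D, giving Eb major seventh.

Eb major seventh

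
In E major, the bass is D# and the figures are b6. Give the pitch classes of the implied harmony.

The written figures b6 are shorthand for 6/3: the 3 is implied.
A third above D# in this key is F#.
A sixth above D# in this key is B, lowered to Bb by the flat.

D#, F#, Bb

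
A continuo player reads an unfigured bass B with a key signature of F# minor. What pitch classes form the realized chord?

B, D, F#

An unfigured bass implies 5/3.
A third above B in this key is D.
A fifth above B in this key is F#.
Together with the bass B, this spells B minor in root position.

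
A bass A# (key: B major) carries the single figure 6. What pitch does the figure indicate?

Counting 5 letter steps above A# lands on F; in B major, that letter is F#.

F#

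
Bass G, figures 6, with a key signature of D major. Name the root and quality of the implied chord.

E minor

The figures 6 indicate a triad in first inversion.
In first inversion the root lies a sixth above the bass: a sixth above G in D major is E.
The chord tones are G, B, E, giving E minor.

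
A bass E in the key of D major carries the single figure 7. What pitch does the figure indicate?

D

Counting 6 letter steps above E lands on D; in D major, that letter is D.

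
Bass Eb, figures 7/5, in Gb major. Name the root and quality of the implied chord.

Eb minor seventh

The figures 7/5 indicate a seventh chord in root position.
In root position the bass is the root, so the root is Eb.
The chord tones are Eb, Gb, Bb, Db, giving Eb minor seventh.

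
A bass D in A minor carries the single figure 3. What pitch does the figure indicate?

F

Counting 2 letter steps above D lands on F; in A minor, that letter is F.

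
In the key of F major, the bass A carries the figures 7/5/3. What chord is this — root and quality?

A minor seventh

The figures 7/5/3 indicate a seventh chord in root position.
In root position the bass is the root, so the root is A.
The chord tones are A, C, E, G, giving A minor seventh.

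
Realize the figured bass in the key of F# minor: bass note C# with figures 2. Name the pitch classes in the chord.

The written figures 2 are shorthand for 6/4/2: the 6/4 are implied.
A second above C# in this key is D.
A fourth above C# in this key is F#.
A sixth above C# in this key is A.
Together with the bass C#, this spells D major seventh in third inversion.

C#, D, F#, A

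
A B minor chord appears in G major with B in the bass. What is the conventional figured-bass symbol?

no figures

B is the root of B minor, so the chord is in root position.
A triad in root position is figured 5/3, conventionally abbreviated (no figures — root-position triad).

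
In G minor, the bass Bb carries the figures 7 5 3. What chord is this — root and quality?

Bb major seventh

The figures 7 5 3 indicate a seventh chord in root position.
In root position the bass is the root, so the root is Bb.
The chord tones are Bb, D, F, A, giving Bb major seventh.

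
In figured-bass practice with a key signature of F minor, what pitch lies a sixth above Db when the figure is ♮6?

Counting 5 letter steps above Db lands on B; in F minor, that letter is Bb.
The ♮6 figure makes it natural, giving B.

B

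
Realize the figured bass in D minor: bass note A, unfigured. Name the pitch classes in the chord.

An unfigured bass implies 5/3.
A third above A in this key is C.
A fifth above A in this key is E.
Together with the bass A, this spells A minor in root position.

A, C, E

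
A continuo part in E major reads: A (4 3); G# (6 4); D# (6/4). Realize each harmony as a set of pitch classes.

A (6/4/3): A, C#, D#, F#.
G# (6/4): G#, C#, E.
D# (6/4): D#, G#, B.

A, C#, D#, F# | G#, C#, E | D#, G#, B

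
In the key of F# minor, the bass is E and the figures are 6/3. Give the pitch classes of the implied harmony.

E, G#, C#

A third above E in this key is G#.
A sixth above E in this key is C#.
Together with the bass E, this spells C# minor in first inversion.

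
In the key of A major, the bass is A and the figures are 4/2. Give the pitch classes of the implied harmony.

A, B, D, F#

The written figures 4/2 are shorthand for 6/4/2: the 6 is implied.
A second above A in this key is B.
A fourth above A in this key is D.
A sixth above A in this key is F#.
Together with the bass A, this spells B minor seventh in third inversion.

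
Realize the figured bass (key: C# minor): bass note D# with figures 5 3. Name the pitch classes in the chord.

A third above D# in this key is F#.
A fifth above D# in this key is A.
Together with the bass D#, this spells D# diminished in root position.

D#, F#, A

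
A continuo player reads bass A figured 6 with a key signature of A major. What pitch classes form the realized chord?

A, C#, F#

The written figures 6 are shorthand for 6/3: the 3 is implied.
A third above A in this key is C#.
A sixth above A in this key is F#.
Together with the bass A, this spells F# minor in first inversion.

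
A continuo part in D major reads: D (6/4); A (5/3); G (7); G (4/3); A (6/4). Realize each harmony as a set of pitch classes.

D, G, B | A, C#, E | G, B, D, F# | G, B, C#, E | A, D, F#

D (6/4): D, G, B.
A (5/3): A, C#, E.
G (7/5/3): G, B, D, F#.
G (6/4/3): G, B, C#, E.
A (6/4): A, D, F#.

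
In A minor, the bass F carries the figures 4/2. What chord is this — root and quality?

G dominant seventh

The figures 4/2 indicate a seventh chord in third inversion.
In third inversion the root lies a second above the bass: a second above F in A minor is G.
The chord tones are F, G, B, D, giving G dominant seventh.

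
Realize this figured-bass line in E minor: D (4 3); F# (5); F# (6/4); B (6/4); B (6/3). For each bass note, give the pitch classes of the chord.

D, F#, G, B | F#, A, C | F#, B, D | B, E, G | B, D, G

D (6/4/3): D, F#, G, B.
F# (5/3): F#, A, C.
F# (6/4): F#, B, D.
B (6/4): B, E, G.
B (6/3): B, D, G.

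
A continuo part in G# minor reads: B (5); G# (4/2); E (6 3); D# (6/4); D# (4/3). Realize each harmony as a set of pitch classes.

B, D#, F# | G#, A#, C#, E | E, G#, C# | D#, G#, B | D#, F#, G#, B

B (5/3): B, D#, F#.
G# (6/4/2): G#, A#, C#, E.
E (6/3): E, G#, C#.
D# (6/4): D#, G#, B.
D# (6/4/3): D#, F#, G#, B.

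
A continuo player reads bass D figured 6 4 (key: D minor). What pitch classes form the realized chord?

D, G, Bb

A fourth above D in this key is G.
A sixth above D in this key is Bb.
Together with the bass D, this spells G minor in second inversion.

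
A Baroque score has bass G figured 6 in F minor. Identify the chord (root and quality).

Eb major

The figures 6 indicate a triad in first inversion.
In first inversion the root lies a sixth above the bass: a sixth above G in F minor is Eb.
The chord tones are G, Bb, Eb, giving Eb major.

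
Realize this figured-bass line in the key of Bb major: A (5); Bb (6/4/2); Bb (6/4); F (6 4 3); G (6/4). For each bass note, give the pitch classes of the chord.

A (5/3): A, C, Eb.
Bb (6/4/2): Bb, C, Eb, G.
Bb (6/4): Bb, Eb, G.
F (6/4/3): F, A, Bb, D.
G (6/4): G, C, Eb.

A, C, Eb | Bb, C, Eb, G | Bb, Eb, G | F, A, Bb, D | G, C, Eb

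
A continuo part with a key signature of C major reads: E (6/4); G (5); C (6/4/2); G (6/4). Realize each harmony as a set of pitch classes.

E, A, C | G, B, D | C, D, F, A | G, C, E

E (6/4): E, A, C.
G (5/3): G, B, D.
C (6/4/2): C, D, F, A.
G (6/4): G, C, E.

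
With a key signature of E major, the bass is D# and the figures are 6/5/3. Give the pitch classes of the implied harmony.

D#, F#, A, B

A third above D# in this key is F#.
A fifth above D# in this key is A.
A sixth above D# in this key is B.
Together with the bass D#, this spells B dominant seventh in first inversion.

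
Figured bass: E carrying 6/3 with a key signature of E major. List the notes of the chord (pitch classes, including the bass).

A third above E in this key is G#.
A sixth above E in this key is C#.
Together with the bass E, this spells C# minor in first inversion.

E, G#, C#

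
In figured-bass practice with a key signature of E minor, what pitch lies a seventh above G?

Counting 6 letter steps above G lands on F; in E minor, that letter is F#.

F#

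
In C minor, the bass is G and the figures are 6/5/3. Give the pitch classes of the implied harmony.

A third above G in this key is Bb.
A fifth above G in this key is D.
A sixth above G in this key is Eb.
Together with the bass G, this spells Eb major seventh in first inversion.

G, Bb, D, Eb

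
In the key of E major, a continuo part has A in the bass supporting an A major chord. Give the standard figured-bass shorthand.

no figures

A is the root of A major, so the chord is in root position.
A triad in root position is figured 5/3, conventionally abbreviated (no figures — root-position triad).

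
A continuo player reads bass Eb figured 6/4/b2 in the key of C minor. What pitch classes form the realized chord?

A second above Eb in this key is F, lowered to Fb by the flat.
A fourth above Eb in this key is Ab.
A sixth above Eb in this key is C.
Together with the bass Eb, this spells Fb augmented major seventh in third inversion.

Eb, Fb, Ab, C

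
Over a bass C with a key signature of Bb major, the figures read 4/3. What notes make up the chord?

The written figures 4/3 are shorthand for 6/4/3: the 6 is implied.
A third above C in this key is Eb.
A fourth above C in this key is F.
A sixth above C in this key is A.
Together with the bass C, this spells F dominant seventh in second inversion.

C, Eb, F, A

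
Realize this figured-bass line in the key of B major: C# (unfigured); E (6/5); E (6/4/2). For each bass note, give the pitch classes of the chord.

C# (5/3): C#, E, G#.
E (6/5/3): E, G#, B, C#.
E (6/4/2): E, F#, A#, C#.

C#, E, G# | E, G#, B, C# | E, F#, A#, C#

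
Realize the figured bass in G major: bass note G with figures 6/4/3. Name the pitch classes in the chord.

A third above G in this key is B.
A fourth above G in this key is C.
A sixth above G in this key is E.
Together with the bass G, this spells C major seventh in second inversion.

G, B, C, E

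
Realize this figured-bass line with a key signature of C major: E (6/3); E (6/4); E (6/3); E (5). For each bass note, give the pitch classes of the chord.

E (6/3): E, G, C.
E (6/4): E, A, C.
E (6/3): E, G, C.
E (5/3): E, G, B.

E, G, C | E, A, C | E, G, C | E, G, B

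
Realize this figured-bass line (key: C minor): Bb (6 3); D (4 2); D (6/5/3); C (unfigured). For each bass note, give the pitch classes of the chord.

Bb, D, G | D, Eb, G, Bb | D, F, Ab, Bb | C, Eb, G

Bb (6/3): Bb, D, G.
D (6/4/2): D, Eb, G, Bb.
D (6/5/3): D, F, Ab, Bb.
C (5/3): C, Eb, G.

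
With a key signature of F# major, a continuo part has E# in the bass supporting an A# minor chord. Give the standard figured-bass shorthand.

E# is the fifth of A# minor, so the chord is in second inversion.
A triad in second inversion is figured 6/4, conventionally abbreviated 6/4.

6/4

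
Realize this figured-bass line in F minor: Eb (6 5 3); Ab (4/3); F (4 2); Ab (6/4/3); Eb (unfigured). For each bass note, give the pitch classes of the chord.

Eb, G, Bb, C | Ab, C, Db, F | F, G, Bb, Db | Ab, C, Db, F | Eb, G, Bb

Eb (6/5/3): Eb, G, Bb, C.
Ab (6/4/3): Ab, C, Db, F.
F (6/4/2): F, G, Bb, Db.
Ab (6/4/3): Ab, C, Db, F.
Eb (5/3): Eb, G, Bb.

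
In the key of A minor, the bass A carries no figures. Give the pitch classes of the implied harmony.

An unfigured bass implies 5/3.
A third above A in this key is C.
A fifth above A in this key is E.
Together with the bass A, this spells A minor in root position.

A, C, E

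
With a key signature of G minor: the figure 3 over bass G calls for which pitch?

Bb

Counting 2 letter steps above G lands on B; in G minor, that letter is Bb.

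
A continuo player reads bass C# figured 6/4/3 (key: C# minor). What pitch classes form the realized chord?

A third above C# in this key is E.
A fourth above C# in this key is F#.
A sixth above C# in this key is A.
Together with the bass C#, this spells F# minor seventh in second inversion.

C#, E, F#, A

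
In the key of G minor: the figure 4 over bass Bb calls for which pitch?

Eb

Counting 3 letter steps above Bb lands on E; in G minor, that letter is Eb.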